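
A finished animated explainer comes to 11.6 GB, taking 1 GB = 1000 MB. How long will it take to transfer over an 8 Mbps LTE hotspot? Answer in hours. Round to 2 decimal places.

3.22 hours

File: 11.6 GB = 92800.0 Mb.
At 8 Mbps: 92800.0 / 8 = 11600.0 s ≈ 3.22 hours.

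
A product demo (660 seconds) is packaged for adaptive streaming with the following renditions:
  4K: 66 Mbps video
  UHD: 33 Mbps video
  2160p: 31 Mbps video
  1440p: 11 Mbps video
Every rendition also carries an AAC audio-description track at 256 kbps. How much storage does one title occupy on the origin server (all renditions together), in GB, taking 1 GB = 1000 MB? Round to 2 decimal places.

Audio: 256 kbps = 0.256 Mbps.
Sum of rendition bitrates: (66+0.256) + (33+0.256) + (31+0.256) + (11+0.256) = 142.024 Mbps.
× 660 s = 93,736 Mb = 11,717 MB = 11.72 GB.

11.72 GB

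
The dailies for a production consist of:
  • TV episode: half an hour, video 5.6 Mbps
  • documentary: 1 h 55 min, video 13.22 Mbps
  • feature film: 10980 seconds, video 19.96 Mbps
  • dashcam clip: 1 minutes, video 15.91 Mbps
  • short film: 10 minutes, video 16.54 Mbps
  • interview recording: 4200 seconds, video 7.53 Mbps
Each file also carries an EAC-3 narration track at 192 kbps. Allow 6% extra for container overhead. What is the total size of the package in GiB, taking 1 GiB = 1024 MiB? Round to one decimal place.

45.4 GiB

Audio: 192 kbps = 0.192 Mbps.
TV episode: 5.792 Mbps × 1800 s × 1.06 = 11051.1 Mb
documentary: 13.412 Mbps × 6900 s × 1.06 = 98095.4 Mb
feature film: 20.152 Mbps × 10980 s × 1.06 = 234545.1 Mb
dashcam clip: 16.102 Mbps × 60 s × 1.06 = 1024.1 Mb
short film: 16.732 Mbps × 600 s × 1.06 = 10641.6 Mb
interview recording: 7.722 Mbps × 4200 s × 1.06 = 34378.3 Mb
Total: 389735.6 Mb = 48716.9 MB.
= 45.37 GiB.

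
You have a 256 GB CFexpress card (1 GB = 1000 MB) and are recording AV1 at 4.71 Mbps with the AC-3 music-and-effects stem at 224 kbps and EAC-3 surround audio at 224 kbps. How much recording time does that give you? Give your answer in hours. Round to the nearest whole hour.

110 hours

Audio total: 224 + 224 = 448 kbps = 0.448 Mbps.
Total bitrate: 4.71 + 0.448 = 5.158 Mbps.
Capacity: 256 GB = 2,048,000 Mb.
Recording time: 2,048,000 / 5.158 = 397,053 s ≈ 110 hours.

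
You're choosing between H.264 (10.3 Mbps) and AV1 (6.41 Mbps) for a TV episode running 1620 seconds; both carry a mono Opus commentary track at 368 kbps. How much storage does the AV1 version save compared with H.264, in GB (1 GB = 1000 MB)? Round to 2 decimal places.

0.79 GB

Audio: 368 kbps = 0.368 Mbps.
H.264: 10.668 Mbps × 1620 s = 17282.2 Mb = 2.160 GB.
AV1: 6.778 Mbps × 1620 s = 10980.4 Mb = 1.373 GB.
Saving: 2.160 − 1.373 = 0.788 GB.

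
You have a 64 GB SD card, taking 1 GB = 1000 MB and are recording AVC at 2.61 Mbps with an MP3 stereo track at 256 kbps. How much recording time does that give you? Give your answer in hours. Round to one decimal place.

49.6 hours

Audio: 256 kbps = 0.256 Mbps.
Total bitrate: 2.61 + 0.256 = 2.866 Mbps.
Capacity: 64 GB = 512,000 Mb.
Recording time: 512,000 / 2.866 = 178,646 s ≈ 49.6 hours.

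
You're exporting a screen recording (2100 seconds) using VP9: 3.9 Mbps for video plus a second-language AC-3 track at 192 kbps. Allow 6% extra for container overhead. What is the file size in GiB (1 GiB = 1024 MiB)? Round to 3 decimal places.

Audio: 192 kbps = 0.192 Mbps.
Total bitrate: 3.9 + 0.192 = 4.092 Mbps.
Stream data: 4.092 Mbps × 2100 s = 8593.2 Mb.
With 6% container overhead: ×1.06.
9,109 Mb = 1,138,599,000 bytes ÷ 1,073,741,824 = 1.060 GiB.

1.060 GiB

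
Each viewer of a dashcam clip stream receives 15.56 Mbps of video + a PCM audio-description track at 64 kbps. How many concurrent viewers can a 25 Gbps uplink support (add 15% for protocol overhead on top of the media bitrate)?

Audio: 64 kbps = 0.064 Mbps.
Per-viewer media rate: 15.624 Mbps.
On the wire with 15% overhead: 17.968 Mbps.
25 Gbps = 25,000 Mbps; 25,000 / 17.968 = 1391.39 → 1391 viewers.

1391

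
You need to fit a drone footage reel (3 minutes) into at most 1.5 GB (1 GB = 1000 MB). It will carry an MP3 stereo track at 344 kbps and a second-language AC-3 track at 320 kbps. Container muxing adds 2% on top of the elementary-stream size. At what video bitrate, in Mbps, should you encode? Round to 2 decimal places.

Budget: 1.5 GB = 12000.0 Mb.
Stream payload after overhead: 12000.0 / 1.02 = 11764.7 Mb.
3 min = 180 s
Total bitrate budget: 11764.7 Mb / 180 s = 65.359 Mbps.
Audio total: 344 + 320 = 664 kbps = 0.664 Mbps.
Video: 65.359 − 0.664 = 64.695 Mbps.

64.70 Mbps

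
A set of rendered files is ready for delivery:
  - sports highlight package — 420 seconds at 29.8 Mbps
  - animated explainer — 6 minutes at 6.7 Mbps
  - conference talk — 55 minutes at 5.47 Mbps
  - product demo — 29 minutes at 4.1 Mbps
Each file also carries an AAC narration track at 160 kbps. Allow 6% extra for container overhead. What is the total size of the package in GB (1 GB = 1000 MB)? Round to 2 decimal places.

5.44 GB

Audio: 160 kbps = 0.160 Mbps.
sports highlight package: 29.960 Mbps × 420 s × 1.06 = 13338.2 Mb
animated explainer: 6.860 Mbps × 360 s × 1.06 = 2617.8 Mb
conference talk: 5.630 Mbps × 3300 s × 1.06 = 19693.7 Mb
product demo: 4.260 Mbps × 1740 s × 1.06 = 7857.1 Mb
Total: 43506.9 Mb = 5438.4 MB.
= 5.438 GB.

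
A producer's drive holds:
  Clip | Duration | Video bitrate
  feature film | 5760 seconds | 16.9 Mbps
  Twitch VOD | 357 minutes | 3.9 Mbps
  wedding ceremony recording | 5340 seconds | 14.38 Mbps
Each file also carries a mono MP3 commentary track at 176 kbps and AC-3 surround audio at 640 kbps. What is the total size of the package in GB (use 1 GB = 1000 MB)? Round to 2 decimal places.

Audio total: 176 + 640 = 816 kbps = 0.816 Mbps.
feature film: 17.716 Mbps × 5760 s = 102044.2 Mb
Twitch VOD: 4.716 Mbps × 21420 s = 101016.7 Mb
wedding ceremony recording: 15.196 Mbps × 5340 s = 81146.6 Mb
Total: 284207.5 Mb = 35525.9 MB.
= 35.53 GB.

35.53 GB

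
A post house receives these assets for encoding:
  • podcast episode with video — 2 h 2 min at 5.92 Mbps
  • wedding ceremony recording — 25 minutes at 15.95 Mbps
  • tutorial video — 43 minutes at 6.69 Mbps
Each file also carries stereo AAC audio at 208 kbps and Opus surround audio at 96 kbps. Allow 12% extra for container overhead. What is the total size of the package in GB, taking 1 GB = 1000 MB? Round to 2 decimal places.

12.32 GB

Audio total: 208 + 96 = 304 kbps = 0.304 Mbps.
podcast episode with video: 6.224 Mbps × 7320 s × 1.12 = 51026.8 Mb
wedding ceremony recording: 16.254 Mbps × 1500 s × 1.12 = 27306.7 Mb
tutorial video: 6.994 Mbps × 2580 s × 1.12 = 20209.9 Mb
Total: 98543.4 Mb = 12317.9 MB.
= 12.32 GB.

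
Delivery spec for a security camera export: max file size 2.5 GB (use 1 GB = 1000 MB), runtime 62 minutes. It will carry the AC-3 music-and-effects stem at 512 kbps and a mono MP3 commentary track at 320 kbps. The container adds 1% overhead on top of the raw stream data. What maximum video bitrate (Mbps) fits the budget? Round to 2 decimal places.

4.49 Mbps

Budget: 2.5 GB = 20000.0 Mb.
Stream payload after overhead: 20000.0 / 1.01 = 19802.0 Mb.
62 min = 3720 s
Total bitrate budget: 19802.0 Mb / 3720 s = 5.323 Mbps.
Audio total: 512 + 320 = 832 kbps = 0.832 Mbps.
Video: 5.323 − 0.832 = 4.491 Mbps.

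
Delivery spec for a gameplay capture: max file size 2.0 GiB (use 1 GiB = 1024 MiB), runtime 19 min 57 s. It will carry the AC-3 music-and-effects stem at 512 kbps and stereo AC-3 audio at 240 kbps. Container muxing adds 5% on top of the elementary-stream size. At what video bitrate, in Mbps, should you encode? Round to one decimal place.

12.9 Mbps

Budget: 2.0 GiB = 17179.9 Mb.
Stream payload after overhead: 17179.9 / 1.05 = 16361.8 Mb.
19 min 57 s = 1197 s
Total bitrate budget: 16361.8 Mb / 1197 s = 13.669 Mbps.
Audio total: 512 + 240 = 752 kbps = 0.752 Mbps.
Video: 13.669 − 0.752 = 12.917 Mbps.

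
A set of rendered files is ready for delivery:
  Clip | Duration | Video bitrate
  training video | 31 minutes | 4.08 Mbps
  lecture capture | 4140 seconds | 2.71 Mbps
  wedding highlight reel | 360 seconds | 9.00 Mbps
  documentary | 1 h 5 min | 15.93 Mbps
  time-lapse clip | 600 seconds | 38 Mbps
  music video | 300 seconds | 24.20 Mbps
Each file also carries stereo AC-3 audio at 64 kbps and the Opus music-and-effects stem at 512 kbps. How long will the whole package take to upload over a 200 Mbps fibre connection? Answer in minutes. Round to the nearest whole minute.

Audio total: 64 + 512 = 576 kbps = 0.576 Mbps.
training video: 4.656 Mbps × 1860 s = 8660.2 Mb
lecture capture: 3.286 Mbps × 4140 s = 13604.0 Mb
wedding highlight reel: 9.576 Mbps × 360 s = 3447.4 Mb
documentary: 16.506 Mbps × 3900 s = 64373.4 Mb
time-lapse clip: 38.576 Mbps × 600 s = 23145.6 Mb
music video: 24.776 Mbps × 300 s = 7432.8 Mb
Total: 120663.4 Mb = 15082.9 MB.
At 200 Mbps: 120663.4 / 200 = 603 s ≈ 10.1 minutes.

10 minutes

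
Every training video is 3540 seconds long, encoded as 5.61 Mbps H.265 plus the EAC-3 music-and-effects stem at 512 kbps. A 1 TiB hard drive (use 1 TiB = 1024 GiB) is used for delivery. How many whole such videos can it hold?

405

Audio: 512 kbps = 0.512 Mbps.
Total bitrate: 6.122 Mbps.
Per item: 6.122 Mbps × 3540 s = 21,672 Mb = 2,709 MB.
Capacity: 1 TiB = 8,796,093 Mb; 405.88 items → 405 complete.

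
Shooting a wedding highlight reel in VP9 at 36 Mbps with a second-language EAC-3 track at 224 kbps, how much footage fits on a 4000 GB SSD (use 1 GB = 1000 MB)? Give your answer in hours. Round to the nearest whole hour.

245 hours

Audio: 224 kbps = 0.224 Mbps.
Total bitrate: 36 + 0.224 = 36.224 Mbps.
Capacity: 4000 GB = 32,000,000 Mb.
Recording time: 32,000,000 / 36.224 = 883,392 s ≈ 245 hours.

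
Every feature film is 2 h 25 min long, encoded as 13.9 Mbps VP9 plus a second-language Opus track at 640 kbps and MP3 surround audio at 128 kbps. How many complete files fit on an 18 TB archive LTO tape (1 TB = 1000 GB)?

2 h 25 min = 145 min = 8700 s
Audio total: 640 + 128 = 768 kbps = 0.768 Mbps.
Total bitrate: 14.668 Mbps.
Per item: 14.668 Mbps × 8700 s = 127,612 Mb = 15,951 MB.
Capacity: 18 TB = 144,000,000 Mb; 1128.42 items → 1128 complete.

1128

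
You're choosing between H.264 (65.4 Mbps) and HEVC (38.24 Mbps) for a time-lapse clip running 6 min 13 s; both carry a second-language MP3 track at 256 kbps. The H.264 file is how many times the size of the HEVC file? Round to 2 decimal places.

1.71

6 min 13 s = 373 s
Audio: 256 kbps = 0.256 Mbps.
H.264: 65.656 Mbps × 373 s = 24489.7 Mb = 3.061 GB.
HEVC: 38.496 Mbps × 373 s = 14359.0 Mb = 1.795 GB.
Ratio: 3.061 / 1.795 = 1.706.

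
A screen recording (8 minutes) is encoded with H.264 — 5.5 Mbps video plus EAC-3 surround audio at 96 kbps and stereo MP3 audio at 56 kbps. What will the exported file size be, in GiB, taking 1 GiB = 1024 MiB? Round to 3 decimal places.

8 min = 480 s
Audio total: 96 + 56 = 152 kbps = 0.152 Mbps.
Total bitrate: 5.5 + 0.152 = 5.652 Mbps.
Stream data: 5.652 Mbps × 480 s = 2713.0 Mb.
2,713 Mb = 339,120,000 bytes ÷ 1,073,741,824 = 0.3158 GiB.

0.316 GiB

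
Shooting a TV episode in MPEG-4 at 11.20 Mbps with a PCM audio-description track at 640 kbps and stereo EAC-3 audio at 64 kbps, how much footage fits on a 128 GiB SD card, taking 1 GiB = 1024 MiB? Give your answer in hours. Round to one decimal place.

Audio total: 640 + 64 = 704 kbps = 0.704 Mbps.
Total bitrate: 11.20 + 0.704 = 11.904 Mbps.
Capacity: 128 GiB = 1,099,512 Mb.
Recording time: 1,099,512 / 11.904 = 92,365 s ≈ 25.7 hours.

25.7 hours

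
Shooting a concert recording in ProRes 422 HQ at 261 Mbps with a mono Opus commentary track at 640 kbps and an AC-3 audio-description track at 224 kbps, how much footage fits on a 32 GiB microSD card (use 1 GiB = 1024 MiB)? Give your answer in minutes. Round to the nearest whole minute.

Audio total: 640 + 224 = 864 kbps = 0.864 Mbps.
Total bitrate: 261 + 0.864 = 261.864 Mbps.
Capacity: 32 GiB = 274,878 Mb.
Recording time: 274,878 / 261.864 = 1,050 s ≈ 17.5 minutes.

17 minutes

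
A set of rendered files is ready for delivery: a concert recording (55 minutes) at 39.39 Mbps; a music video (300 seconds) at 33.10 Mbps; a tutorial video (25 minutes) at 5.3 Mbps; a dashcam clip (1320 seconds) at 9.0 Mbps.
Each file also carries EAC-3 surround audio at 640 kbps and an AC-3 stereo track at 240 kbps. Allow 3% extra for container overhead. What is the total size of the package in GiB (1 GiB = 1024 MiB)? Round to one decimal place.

19.8 GiB

Audio total: 640 + 240 = 880 kbps = 0.880 Mbps.
concert recording: 40.270 Mbps × 3300 s × 1.03 = 136877.7 Mb
music video: 33.980 Mbps × 300 s × 1.03 = 10499.8 Mb
tutorial video: 6.180 Mbps × 1500 s × 1.03 = 9548.1 Mb
dashcam clip: 9.880 Mbps × 1320 s × 1.03 = 13432.8 Mb
Total: 170358.5 Mb = 21294.8 MB.
= 19.83 GiB.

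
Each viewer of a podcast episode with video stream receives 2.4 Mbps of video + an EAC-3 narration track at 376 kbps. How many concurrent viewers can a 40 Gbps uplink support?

Audio: 376 kbps = 0.376 Mbps.
Per-viewer media rate: 2.776 Mbps.
40 Gbps = 40,000 Mbps; 40,000 / 2.776 = 14409.22 → 14409 viewers.

14409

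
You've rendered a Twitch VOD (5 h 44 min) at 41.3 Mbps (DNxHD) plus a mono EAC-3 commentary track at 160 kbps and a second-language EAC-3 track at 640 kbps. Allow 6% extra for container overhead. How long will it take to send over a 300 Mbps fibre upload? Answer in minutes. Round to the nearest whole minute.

5 h 44 min = 344 min = 20640 s
Audio total: 160 + 640 = 800 kbps = 0.800 Mbps.
Total bitrate: 42.100 Mbps.
File: 42.100 Mbps × 20640 s = 868944.0 Mb.
With 6% container overhead: ×1.06. → 921080.6 Mb.
At 300 Mbps: 921080.6 / 300 = 3070.3 s ≈ 51.2 minutes.

51 minutes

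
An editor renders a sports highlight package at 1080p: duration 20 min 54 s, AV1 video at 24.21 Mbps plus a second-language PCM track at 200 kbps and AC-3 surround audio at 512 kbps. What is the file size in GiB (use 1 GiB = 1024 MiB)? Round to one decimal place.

3.6 GiB

20 min 54 s = 1254 s
Audio total: 200 + 512 = 712 kbps = 0.712 Mbps.
Total bitrate: 24.21 + 0.712 = 24.922 Mbps.
Stream data: 24.922 Mbps × 1254 s = 31252.2 Mb.
31,252 Mb = 3,906,523,500 bytes ÷ 1,073,741,824 = 3.638 GiB.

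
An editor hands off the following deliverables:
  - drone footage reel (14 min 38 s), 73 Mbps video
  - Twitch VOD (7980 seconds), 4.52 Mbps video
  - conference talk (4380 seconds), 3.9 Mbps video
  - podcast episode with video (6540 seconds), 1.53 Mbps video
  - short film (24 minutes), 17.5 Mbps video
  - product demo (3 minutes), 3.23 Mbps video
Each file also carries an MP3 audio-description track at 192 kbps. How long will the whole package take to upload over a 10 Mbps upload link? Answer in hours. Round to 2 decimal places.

4.37 hours

Audio: 192 kbps = 0.192 Mbps.
drone footage reel: 73.192 Mbps × 878 s = 64262.6 Mb
Twitch VOD: 4.712 Mbps × 7980 s = 37601.8 Mb
conference talk: 4.092 Mbps × 4380 s = 17923.0 Mb
podcast episode with video: 1.722 Mbps × 6540 s = 11261.9 Mb
short film: 17.692 Mbps × 1440 s = 25476.5 Mb
product demo: 3.422 Mbps × 180 s = 616.0 Mb
Total: 157141.6 Mb = 19642.7 MB.
At 10 Mbps: 157141.6 / 10 = 15714 s ≈ 4.37 hours.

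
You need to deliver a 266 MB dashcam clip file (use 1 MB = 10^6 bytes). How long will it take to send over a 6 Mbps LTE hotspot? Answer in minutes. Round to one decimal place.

File: 266 MB = 2128.0 Mb.
At 6 Mbps: 2128.0 / 6 = 354.7 s ≈ 5.91 minutes.

5.9 minutes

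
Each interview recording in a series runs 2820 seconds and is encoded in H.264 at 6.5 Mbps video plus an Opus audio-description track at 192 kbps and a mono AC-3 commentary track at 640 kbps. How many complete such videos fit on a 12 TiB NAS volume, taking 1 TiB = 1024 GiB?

5105

Audio total: 192 + 640 = 832 kbps = 0.832 Mbps.
Total bitrate: 7.332 Mbps.
Per item: 7.332 Mbps × 2820 s = 20,676 Mb = 2,585 MB.
Capacity: 12 TiB = 105,553,116 Mb; 5105.04 items → 5105 complete.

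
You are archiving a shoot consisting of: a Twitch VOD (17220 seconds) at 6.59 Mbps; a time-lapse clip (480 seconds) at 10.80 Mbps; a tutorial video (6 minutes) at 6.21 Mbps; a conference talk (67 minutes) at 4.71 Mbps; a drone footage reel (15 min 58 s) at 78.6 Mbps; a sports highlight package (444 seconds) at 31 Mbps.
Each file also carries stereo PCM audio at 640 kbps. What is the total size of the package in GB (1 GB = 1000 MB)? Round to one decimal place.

30.5 GB

Audio: 640 kbps = 0.640 Mbps.
Twitch VOD: 7.230 Mbps × 17220 s = 124500.6 Mb
time-lapse clip: 11.440 Mbps × 480 s = 5491.2 Mb
tutorial video: 6.850 Mbps × 360 s = 2466.0 Mb
conference talk: 5.350 Mbps × 4020 s = 21507.0 Mb
drone footage reel: 79.240 Mbps × 958 s = 75911.9 Mb
sports highlight package: 31.640 Mbps × 444 s = 14048.2 Mb
Total: 243924.9 Mb = 30490.6 MB.
= 30.49 GB.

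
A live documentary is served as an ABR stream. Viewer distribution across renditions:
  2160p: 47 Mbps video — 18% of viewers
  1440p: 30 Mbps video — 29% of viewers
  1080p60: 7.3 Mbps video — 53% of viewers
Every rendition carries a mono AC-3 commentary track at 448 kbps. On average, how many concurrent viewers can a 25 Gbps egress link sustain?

1164

Audio: 448 kbps = 0.448 Mbps.
Average per-viewer bitrate: 0.18×47.448 + 0.29×30.448 + 0.53×7.748 = 21.477 Mbps.
25 Gbps = 25,000 Mbps; 25,000 / 21.477 = 1164.04 → 1164.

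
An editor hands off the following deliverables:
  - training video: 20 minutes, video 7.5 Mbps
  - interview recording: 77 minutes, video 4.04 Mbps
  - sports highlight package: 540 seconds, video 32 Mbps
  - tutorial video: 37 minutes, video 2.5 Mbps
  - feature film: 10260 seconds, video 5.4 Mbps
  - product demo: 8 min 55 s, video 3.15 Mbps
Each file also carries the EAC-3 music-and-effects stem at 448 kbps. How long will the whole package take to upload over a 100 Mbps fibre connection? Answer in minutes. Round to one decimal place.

19.4 minutes

Audio: 448 kbps = 0.448 Mbps.
training video: 7.948 Mbps × 1200 s = 9537.6 Mb
interview recording: 4.488 Mbps × 4620 s = 20734.6 Mb
sports highlight package: 32.448 Mbps × 540 s = 17521.9 Mb
tutorial video: 2.948 Mbps × 2220 s = 6544.6 Mb
feature film: 5.848 Mbps × 10260 s = 60000.5 Mb
product demo: 3.598 Mbps × 535 s = 1924.9 Mb
Total: 116264.1 Mb = 14533.0 MB.
At 100 Mbps: 116264.1 / 100 = 1163 s ≈ 19.4 minutes.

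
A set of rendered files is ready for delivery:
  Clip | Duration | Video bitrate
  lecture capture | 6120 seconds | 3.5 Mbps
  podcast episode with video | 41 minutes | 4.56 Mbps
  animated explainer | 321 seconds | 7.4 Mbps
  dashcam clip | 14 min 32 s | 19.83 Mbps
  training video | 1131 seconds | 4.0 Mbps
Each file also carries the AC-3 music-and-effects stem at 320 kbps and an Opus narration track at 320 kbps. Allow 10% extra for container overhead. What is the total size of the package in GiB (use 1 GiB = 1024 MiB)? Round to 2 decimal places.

8.17 GiB

Audio total: 320 + 320 = 640 kbps = 0.640 Mbps.
lecture capture: 4.140 Mbps × 6120 s × 1.10 = 27870.5 Mb
podcast episode with video: 5.200 Mbps × 2460 s × 1.10 = 14071.2 Mb
animated explainer: 8.040 Mbps × 321 s × 1.10 = 2838.9 Mb
dashcam clip: 20.470 Mbps × 872 s × 1.10 = 19634.8 Mb
training video: 4.640 Mbps × 1131 s × 1.10 = 5772.6 Mb
Total: 70188.1 Mb = 8773.5 MB.
= 8.171 GiB.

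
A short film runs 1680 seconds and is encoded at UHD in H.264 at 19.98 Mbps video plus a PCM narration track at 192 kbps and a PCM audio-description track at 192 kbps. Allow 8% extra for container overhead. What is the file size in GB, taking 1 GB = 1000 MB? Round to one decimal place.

4.6 GB

Audio total: 192 + 192 = 384 kbps = 0.384 Mbps.
Total bitrate: 19.98 + 0.384 = 20.364 Mbps.
Stream data: 20.364 Mbps × 1680 s = 34211.5 Mb.
With 8% container overhead: ×1.08.
36,948 Mb ÷ 8 = 4,619 MB → 4.619 GB.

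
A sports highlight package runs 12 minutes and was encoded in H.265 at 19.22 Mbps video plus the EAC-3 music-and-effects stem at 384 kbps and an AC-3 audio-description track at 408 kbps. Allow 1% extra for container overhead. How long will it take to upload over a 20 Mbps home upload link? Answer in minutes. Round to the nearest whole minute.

12 minutes

12 min = 720 s
Audio total: 384 + 408 = 792 kbps = 0.792 Mbps.
Total bitrate: 20.012 Mbps.
File: 20.012 Mbps × 720 s = 14408.6 Mb.
With 1% container overhead: ×1.01. → 14552.7 Mb.
At 20 Mbps: 14552.7 / 20 = 727.6 s ≈ 12.1 minutes.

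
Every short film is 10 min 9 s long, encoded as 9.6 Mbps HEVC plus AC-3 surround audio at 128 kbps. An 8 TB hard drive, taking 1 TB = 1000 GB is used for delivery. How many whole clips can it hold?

10802

10 min 9 s = 609 s
Audio: 128 kbps = 0.128 Mbps.
Total bitrate: 9.728 Mbps.
Per item: 9.728 Mbps × 609 s = 5,924 Mb = 740.5 MB.
Capacity: 8 TB = 64,000,000 Mb; 10802.87 items → 10802 complete.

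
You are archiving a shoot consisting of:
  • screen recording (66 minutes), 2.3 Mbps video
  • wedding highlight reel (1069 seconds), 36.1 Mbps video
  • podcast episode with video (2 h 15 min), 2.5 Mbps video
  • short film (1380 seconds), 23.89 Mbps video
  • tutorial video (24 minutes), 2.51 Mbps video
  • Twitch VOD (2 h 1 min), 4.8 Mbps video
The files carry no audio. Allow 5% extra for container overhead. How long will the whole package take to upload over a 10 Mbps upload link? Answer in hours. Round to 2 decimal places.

screen recording: 2.300 Mbps × 3960 s × 1.05 = 9563.4 Mb
wedding highlight reel: 36.100 Mbps × 1069 s × 1.05 = 40520.4 Mb
podcast episode with video: 2.500 Mbps × 8100 s × 1.05 = 21262.5 Mb
short film: 23.890 Mbps × 1380 s × 1.05 = 34616.6 Mb
tutorial video: 2.510 Mbps × 1440 s × 1.05 = 3795.1 Mb
Twitch VOD: 4.800 Mbps × 7260 s × 1.05 = 36590.4 Mb
Total: 146348.5 Mb = 18293.6 MB.
At 10 Mbps: 146348.5 / 10 = 14635 s ≈ 4.07 hours.

4.07 hours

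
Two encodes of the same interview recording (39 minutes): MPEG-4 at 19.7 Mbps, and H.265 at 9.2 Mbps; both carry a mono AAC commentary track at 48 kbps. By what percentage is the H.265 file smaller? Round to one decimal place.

39 min = 2340 s
Audio: 48 kbps = 0.048 Mbps.
MPEG-4: 19.748 Mbps × 2340 s = 46210.3 Mb = 5.380 GiB.
H.265: 9.248 Mbps × 2340 s = 21640.3 Mb = 2.519 GiB.
Reduction: (1 − 2.519/5.380) × 100 = 53.17%.

53.2%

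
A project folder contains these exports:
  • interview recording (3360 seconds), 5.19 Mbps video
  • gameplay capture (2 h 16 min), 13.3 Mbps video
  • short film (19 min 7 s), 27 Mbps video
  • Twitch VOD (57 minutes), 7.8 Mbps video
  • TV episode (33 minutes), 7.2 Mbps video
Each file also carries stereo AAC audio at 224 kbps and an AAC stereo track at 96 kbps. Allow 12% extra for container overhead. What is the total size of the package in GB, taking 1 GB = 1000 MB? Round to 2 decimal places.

Audio total: 224 + 96 = 320 kbps = 0.320 Mbps.
interview recording: 5.510 Mbps × 3360 s × 1.12 = 20735.2 Mb
gameplay capture: 13.620 Mbps × 8160 s × 1.12 = 124475.9 Mb
short film: 27.320 Mbps × 1147 s × 1.12 = 35096.4 Mb
Twitch VOD: 8.120 Mbps × 3420 s × 1.12 = 31102.8 Mb
TV episode: 7.520 Mbps × 1980 s × 1.12 = 16676.4 Mb
Total: 228086.7 Mb = 28510.8 MB.
= 28.51 GB.

28.51 GB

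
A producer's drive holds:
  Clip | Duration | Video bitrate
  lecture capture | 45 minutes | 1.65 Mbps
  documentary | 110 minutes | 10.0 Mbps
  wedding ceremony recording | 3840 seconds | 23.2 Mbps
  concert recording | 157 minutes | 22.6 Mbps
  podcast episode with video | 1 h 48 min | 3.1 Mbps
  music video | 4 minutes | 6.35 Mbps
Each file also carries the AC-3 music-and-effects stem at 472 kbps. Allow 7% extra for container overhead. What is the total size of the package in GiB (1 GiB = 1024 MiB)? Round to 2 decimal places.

Audio: 472 kbps = 0.472 Mbps.
lecture capture: 2.122 Mbps × 2700 s × 1.07 = 6130.5 Mb
documentary: 10.472 Mbps × 6600 s × 1.07 = 73953.3 Mb
wedding ceremony recording: 23.672 Mbps × 3840 s × 1.07 = 97263.5 Mb
concert recording: 23.072 Mbps × 9420 s × 1.07 = 232551.9 Mb
podcast episode with video: 3.572 Mbps × 6480 s × 1.07 = 24766.8 Mb
music video: 6.822 Mbps × 240 s × 1.07 = 1751.9 Mb
Total: 436417.9 Mb = 54552.2 MB.
= 50.81 GiB.

50.81 GiB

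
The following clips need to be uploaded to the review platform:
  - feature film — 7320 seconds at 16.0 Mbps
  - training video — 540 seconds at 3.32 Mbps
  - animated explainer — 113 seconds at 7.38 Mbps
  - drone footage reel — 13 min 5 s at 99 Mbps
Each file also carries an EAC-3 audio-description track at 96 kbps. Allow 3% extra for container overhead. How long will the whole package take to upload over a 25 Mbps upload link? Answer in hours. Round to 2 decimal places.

2.27 hours

Audio: 96 kbps = 0.096 Mbps.
feature film: 16.096 Mbps × 7320 s × 1.03 = 121357.4 Mb
training video: 3.416 Mbps × 540 s × 1.03 = 1900.0 Mb
animated explainer: 7.476 Mbps × 113 s × 1.03 = 870.1 Mb
drone footage reel: 99.096 Mbps × 785 s × 1.03 = 80124.1 Mb
Total: 204251.6 Mb = 25531.4 MB.
At 25 Mbps: 204251.6 / 25 = 8170 s ≈ 2.27 hours.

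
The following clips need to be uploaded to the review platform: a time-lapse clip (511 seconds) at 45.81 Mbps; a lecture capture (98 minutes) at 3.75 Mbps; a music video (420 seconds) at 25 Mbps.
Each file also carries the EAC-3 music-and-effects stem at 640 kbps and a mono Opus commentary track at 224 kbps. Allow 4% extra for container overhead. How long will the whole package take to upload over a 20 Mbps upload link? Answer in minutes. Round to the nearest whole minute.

54 minutes

Audio total: 640 + 224 = 864 kbps = 0.864 Mbps.
time-lapse clip: 46.674 Mbps × 511 s × 1.04 = 24804.4 Mb
lecture capture: 4.614 Mbps × 5880 s × 1.04 = 28215.5 Mb
music video: 25.864 Mbps × 420 s × 1.04 = 11297.4 Mb
Total: 64317.4 Mb = 8039.7 MB.
At 20 Mbps: 64317.4 / 20 = 3216 s ≈ 53.6 minutes.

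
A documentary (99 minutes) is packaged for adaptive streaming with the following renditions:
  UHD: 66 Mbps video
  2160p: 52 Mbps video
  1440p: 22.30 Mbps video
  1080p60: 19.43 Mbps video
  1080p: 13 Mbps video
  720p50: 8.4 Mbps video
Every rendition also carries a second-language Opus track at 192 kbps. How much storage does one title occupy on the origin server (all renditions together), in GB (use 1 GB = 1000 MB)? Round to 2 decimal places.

135.34 GB

99 min = 5940 s
Audio: 192 kbps = 0.192 Mbps.
Sum of rendition bitrates: (66+0.192) + (52+0.192) + (22.30+0.192) + (19.43+0.192) + (13+0.192) + (8.4+0.192) = 182.282 Mbps.
× 5940 s = 1,082,755 Mb = 135,344 MB = 135.3 GB.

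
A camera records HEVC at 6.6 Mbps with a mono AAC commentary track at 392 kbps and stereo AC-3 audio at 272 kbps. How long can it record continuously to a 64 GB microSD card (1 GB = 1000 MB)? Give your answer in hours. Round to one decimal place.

Audio total: 392 + 272 = 664 kbps = 0.664 Mbps.
Total bitrate: 6.6 + 0.664 = 7.264 Mbps.
Capacity: 64 GB = 512,000 Mb.
Recording time: 512,000 / 7.264 = 70,485 s ≈ 19.6 hours.

19.6 hours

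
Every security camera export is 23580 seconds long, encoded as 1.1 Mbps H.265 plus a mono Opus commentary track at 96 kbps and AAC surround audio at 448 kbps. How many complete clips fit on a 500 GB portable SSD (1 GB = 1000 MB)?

103

Audio total: 96 + 448 = 544 kbps = 0.544 Mbps.
Total bitrate: 1.644 Mbps.
Per item: 1.644 Mbps × 23580 s = 38,766 Mb = 4,846 MB.
Capacity: 500 GB = 4,000,000 Mb; 103.18 items → 103 complete.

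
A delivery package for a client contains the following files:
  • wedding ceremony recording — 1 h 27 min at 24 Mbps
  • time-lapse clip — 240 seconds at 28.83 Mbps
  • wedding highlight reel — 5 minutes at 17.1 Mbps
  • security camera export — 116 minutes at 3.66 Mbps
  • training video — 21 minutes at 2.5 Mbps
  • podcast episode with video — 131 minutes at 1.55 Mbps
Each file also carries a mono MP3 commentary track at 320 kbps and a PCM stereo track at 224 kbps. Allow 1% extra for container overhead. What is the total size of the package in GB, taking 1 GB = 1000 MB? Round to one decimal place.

Audio total: 320 + 224 = 544 kbps = 0.544 Mbps.
wedding ceremony recording: 24.544 Mbps × 5220 s × 1.01 = 129400.9 Mb
time-lapse clip: 29.374 Mbps × 240 s × 1.01 = 7120.3 Mb
wedding highlight reel: 17.644 Mbps × 300 s × 1.01 = 5346.1 Mb
security camera export: 4.204 Mbps × 6960 s × 1.01 = 29552.4 Mb
training video: 3.044 Mbps × 1260 s × 1.01 = 3873.8 Mb
podcast episode with video: 2.094 Mbps × 7860 s × 1.01 = 16623.4 Mb
Total: 191916.9 Mb = 23989.6 MB.
= 23.99 GB.

24.0 GB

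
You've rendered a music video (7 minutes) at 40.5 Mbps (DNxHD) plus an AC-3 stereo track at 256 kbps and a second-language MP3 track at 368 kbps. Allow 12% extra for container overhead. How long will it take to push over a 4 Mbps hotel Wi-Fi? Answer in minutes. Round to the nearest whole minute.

7 min = 420 s
Audio total: 256 + 368 = 624 kbps = 0.624 Mbps.
Total bitrate: 41.124 Mbps.
File: 41.124 Mbps × 420 s = 17272.1 Mb.
With 12% container overhead: ×1.12. → 19344.7 Mb.
At 4 Mbps: 19344.7 / 4 = 4836.2 s ≈ 80.6 minutes.

81 minutes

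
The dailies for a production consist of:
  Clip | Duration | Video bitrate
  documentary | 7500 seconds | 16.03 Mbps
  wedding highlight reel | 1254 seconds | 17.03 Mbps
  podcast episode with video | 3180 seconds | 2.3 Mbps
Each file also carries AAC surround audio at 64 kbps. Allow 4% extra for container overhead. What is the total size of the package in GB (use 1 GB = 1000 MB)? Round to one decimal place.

19.5 GB

Audio: 64 kbps = 0.064 Mbps.
documentary: 16.094 Mbps × 7500 s × 1.04 = 125533.2 Mb
wedding highlight reel: 17.094 Mbps × 1254 s × 1.04 = 22293.3 Mb
podcast episode with video: 2.364 Mbps × 3180 s × 1.04 = 7818.2 Mb
Total: 155644.7 Mb = 19455.6 MB.
= 19.46 GB.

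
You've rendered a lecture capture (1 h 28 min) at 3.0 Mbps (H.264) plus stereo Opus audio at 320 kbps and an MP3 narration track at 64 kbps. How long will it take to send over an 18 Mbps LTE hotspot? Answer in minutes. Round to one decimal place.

16.5 minutes

1 h 28 min = 88 min = 5280 s
Audio total: 320 + 64 = 384 kbps = 0.384 Mbps.
Total bitrate: 3.384 Mbps.
File: 3.384 Mbps × 5280 s = 17867.5 Mb.
At 18 Mbps: 17867.5 / 18 = 992.6 s ≈ 16.5 minutes.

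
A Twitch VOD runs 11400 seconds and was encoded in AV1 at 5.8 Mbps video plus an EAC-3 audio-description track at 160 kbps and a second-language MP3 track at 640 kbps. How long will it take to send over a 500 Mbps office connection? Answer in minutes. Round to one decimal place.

Audio total: 160 + 640 = 800 kbps = 0.800 Mbps.
Total bitrate: 6.600 Mbps.
File: 6.600 Mbps × 11400 s = 75240.0 Mb.
At 500 Mbps: 75240.0 / 500 = 150.5 s ≈ 2.51 minutes.

2.5 minutes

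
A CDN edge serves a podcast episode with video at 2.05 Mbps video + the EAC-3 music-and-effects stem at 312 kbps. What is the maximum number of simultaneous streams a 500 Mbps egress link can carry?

Audio: 312 kbps = 0.312 Mbps.
Per-viewer media rate: 2.362 Mbps.
500 Mbps = 500.0 Mbps; 500.0 / 2.362 = 211.69 → 211 viewers.

211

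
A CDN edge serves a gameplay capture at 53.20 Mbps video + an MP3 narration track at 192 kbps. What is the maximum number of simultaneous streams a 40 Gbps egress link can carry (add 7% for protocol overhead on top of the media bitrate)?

Audio: 192 kbps = 0.192 Mbps.
Per-viewer media rate: 53.392 Mbps.
On the wire with 7% overhead: 57.129 Mbps.
40 Gbps = 40,000 Mbps; 40,000 / 57.129 = 700.16 → 700 viewers.

700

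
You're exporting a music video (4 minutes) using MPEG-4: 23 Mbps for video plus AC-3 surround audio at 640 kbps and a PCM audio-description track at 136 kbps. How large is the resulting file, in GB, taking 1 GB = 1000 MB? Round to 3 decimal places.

0.713 GB

4 min = 240 s
Audio total: 640 + 136 = 776 kbps = 0.776 Mbps.
Total bitrate: 23 + 0.776 = 23.776 Mbps.
Stream data: 23.776 Mbps × 240 s = 5706.2 Mb.
5,706 Mb ÷ 8 = 713.3 MB → 0.7133 GB.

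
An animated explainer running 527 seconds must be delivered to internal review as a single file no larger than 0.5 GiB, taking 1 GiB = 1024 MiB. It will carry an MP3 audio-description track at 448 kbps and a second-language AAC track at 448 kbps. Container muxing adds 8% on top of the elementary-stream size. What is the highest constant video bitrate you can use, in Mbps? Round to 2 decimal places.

6.65 Mbps

Budget: 0.5 GiB = 4295.0 Mb.
Stream payload after overhead: 4295.0 / 1.08 = 3976.8 Mb.
Total bitrate budget: 3976.8 Mb / 527 s = 7.546 Mbps.
Audio total: 448 + 448 = 896 kbps = 0.896 Mbps.
Video: 7.546 − 0.896 = 6.650 Mbps.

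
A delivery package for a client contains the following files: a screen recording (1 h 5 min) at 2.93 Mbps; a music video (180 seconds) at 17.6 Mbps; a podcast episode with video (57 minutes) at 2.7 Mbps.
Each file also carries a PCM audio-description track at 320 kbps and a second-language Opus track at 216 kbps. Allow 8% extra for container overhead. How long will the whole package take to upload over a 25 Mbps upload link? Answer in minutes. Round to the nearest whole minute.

Audio total: 320 + 216 = 536 kbps = 0.536 Mbps.
screen recording: 3.466 Mbps × 3900 s × 1.08 = 14598.8 Mb
music video: 18.136 Mbps × 180 s × 1.08 = 3525.6 Mb
podcast episode with video: 3.236 Mbps × 3420 s × 1.08 = 11952.5 Mb
Total: 30076.9 Mb = 3759.6 MB.
At 25 Mbps: 30076.9 / 25 = 1203 s ≈ 20.1 minutes.

20 minutes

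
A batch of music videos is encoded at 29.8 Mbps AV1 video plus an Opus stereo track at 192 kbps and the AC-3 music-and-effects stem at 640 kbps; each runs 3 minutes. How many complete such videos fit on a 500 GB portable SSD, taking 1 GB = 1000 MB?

725

3 min = 180 s
Audio total: 192 + 640 = 832 kbps = 0.832 Mbps.
Total bitrate: 30.632 Mbps.
Per item: 30.632 Mbps × 180 s = 5,514 Mb = 689.2 MB.
Capacity: 500 GB = 4,000,000 Mb; 725.46 items → 725 complete.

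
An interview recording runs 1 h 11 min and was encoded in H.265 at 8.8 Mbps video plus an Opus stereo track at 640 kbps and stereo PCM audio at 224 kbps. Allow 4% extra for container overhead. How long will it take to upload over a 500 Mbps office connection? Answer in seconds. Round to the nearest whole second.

1 h 11 min = 71 min = 4260 s
Audio total: 640 + 224 = 864 kbps = 0.864 Mbps.
Total bitrate: 9.664 Mbps.
File: 9.664 Mbps × 4260 s = 41168.6 Mb.
With 4% container overhead: ×1.04. → 42815.4 Mb.
At 500 Mbps: 42815.4 / 500 = 85.6 s ≈ 85.6 seconds.

86 seconds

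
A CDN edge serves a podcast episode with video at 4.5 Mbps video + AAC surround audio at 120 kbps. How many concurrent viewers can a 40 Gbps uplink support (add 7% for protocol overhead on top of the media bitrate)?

8091

Audio: 120 kbps = 0.120 Mbps.
Per-viewer media rate: 4.620 Mbps.
On the wire with 7% overhead: 4.943 Mbps.
40 Gbps = 40,000 Mbps; 40,000 / 4.943 = 8091.60 → 8091 viewers.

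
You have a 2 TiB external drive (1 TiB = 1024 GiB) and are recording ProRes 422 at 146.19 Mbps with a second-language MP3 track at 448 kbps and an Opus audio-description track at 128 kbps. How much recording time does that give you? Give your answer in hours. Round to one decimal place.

Audio total: 448 + 128 = 576 kbps = 0.576 Mbps.
Total bitrate: 146.19 + 0.576 = 146.766 Mbps.
Capacity: 2 TiB = 17,592,186 Mb.
Recording time: 17,592,186 / 146.766 = 119,866 s ≈ 33.3 hours.

33.3 hours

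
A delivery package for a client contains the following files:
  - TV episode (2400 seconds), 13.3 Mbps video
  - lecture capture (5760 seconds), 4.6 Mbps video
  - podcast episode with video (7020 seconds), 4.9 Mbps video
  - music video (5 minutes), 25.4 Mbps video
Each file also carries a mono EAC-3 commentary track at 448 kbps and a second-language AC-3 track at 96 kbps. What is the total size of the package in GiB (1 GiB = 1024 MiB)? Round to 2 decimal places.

Audio total: 448 + 96 = 544 kbps = 0.544 Mbps.
TV episode: 13.844 Mbps × 2400 s = 33225.6 Mb
lecture capture: 5.144 Mbps × 5760 s = 29629.4 Mb
podcast episode with video: 5.444 Mbps × 7020 s = 38216.9 Mb
music video: 25.944 Mbps × 300 s = 7783.2 Mb
Total: 108855.1 Mb = 13606.9 MB.
= 12.67 GiB.

12.67 GiB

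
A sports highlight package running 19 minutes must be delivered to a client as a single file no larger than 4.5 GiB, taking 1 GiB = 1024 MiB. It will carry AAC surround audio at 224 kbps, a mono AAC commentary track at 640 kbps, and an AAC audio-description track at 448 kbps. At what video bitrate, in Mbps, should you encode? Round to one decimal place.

Budget: 4.5 GiB = 38654.7 Mb.
19 min = 1140 s
Total bitrate budget: 38654.7 Mb / 1140 s = 33.908 Mbps.
Audio total: 224 + 640 + 448 = 1312 kbps = 1.312 Mbps.
Video: 33.908 − 1.312 = 32.596 Mbps.

32.6 Mbps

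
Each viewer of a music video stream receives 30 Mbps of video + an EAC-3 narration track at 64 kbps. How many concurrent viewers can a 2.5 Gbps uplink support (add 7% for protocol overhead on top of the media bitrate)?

Audio: 64 kbps = 0.064 Mbps.
Per-viewer media rate: 30.064 Mbps.
On the wire with 7% overhead: 32.168 Mbps.
2.5 Gbps = 2,500 Mbps; 2,500 / 32.168 = 77.72 → 77 viewers.

77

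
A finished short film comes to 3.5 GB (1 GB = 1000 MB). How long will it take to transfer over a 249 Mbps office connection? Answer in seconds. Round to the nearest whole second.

File: 3.5 GB = 28000.0 Mb.
At 249 Mbps: 28000.0 / 249 = 112.4 s ≈ 112 seconds.

112 seconds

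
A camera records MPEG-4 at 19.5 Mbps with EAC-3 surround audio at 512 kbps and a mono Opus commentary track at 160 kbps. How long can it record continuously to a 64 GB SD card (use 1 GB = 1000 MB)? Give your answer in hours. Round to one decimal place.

Audio total: 512 + 160 = 672 kbps = 0.672 Mbps.
Total bitrate: 19.5 + 0.672 = 20.172 Mbps.
Capacity: 64 GB = 512,000 Mb.
Recording time: 512,000 / 20.172 = 25,382 s ≈ 7.05 hours.

7.1 hours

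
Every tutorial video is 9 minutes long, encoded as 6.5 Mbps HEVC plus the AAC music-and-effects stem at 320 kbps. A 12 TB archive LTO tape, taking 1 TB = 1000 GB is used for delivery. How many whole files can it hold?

9 min = 540 s
Audio: 320 kbps = 0.320 Mbps.
Total bitrate: 6.820 Mbps.
Per item: 6.820 Mbps × 540 s = 3,683 Mb = 460.4 MB.
Capacity: 12 TB = 96,000,000 Mb; 26067.12 items → 26067 complete.

26067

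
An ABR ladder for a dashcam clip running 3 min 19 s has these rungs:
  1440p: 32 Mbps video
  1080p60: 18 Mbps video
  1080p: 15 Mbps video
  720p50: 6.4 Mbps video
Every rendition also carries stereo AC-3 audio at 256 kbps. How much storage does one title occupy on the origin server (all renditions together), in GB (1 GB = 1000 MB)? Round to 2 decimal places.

3 min 19 s = 199 s
Audio: 256 kbps = 0.256 Mbps.
Sum of rendition bitrates: (32+0.256) + (18+0.256) + (15+0.256) + (6.4+0.256) = 72.424 Mbps.
× 199 s = 14,412 Mb = 1,802 MB = 1.802 GB.

1.80 GB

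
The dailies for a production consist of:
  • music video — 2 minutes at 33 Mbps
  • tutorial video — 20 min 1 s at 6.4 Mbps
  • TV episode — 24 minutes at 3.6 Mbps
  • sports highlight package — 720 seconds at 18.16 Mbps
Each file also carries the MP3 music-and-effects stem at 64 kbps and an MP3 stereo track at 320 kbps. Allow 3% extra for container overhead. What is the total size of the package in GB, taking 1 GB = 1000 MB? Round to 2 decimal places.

4.02 GB

Audio total: 64 + 320 = 384 kbps = 0.384 Mbps.
music video: 33.384 Mbps × 120 s × 1.03 = 4126.3 Mb
tutorial video: 6.784 Mbps × 1201 s × 1.03 = 8392.0 Mb
TV episode: 3.984 Mbps × 1440 s × 1.03 = 5909.1 Mb
sports highlight package: 18.544 Mbps × 720 s × 1.03 = 13752.2 Mb
Total: 32179.6 Mb = 4022.4 MB.
= 4.022 GB.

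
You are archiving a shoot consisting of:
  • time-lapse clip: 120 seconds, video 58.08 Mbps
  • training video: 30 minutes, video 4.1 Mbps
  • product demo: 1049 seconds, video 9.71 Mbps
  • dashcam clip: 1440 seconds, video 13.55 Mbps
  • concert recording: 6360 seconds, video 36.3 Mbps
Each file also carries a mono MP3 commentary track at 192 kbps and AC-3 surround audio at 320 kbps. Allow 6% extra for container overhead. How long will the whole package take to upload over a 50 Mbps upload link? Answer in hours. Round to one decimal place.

1.7 hours

Audio total: 192 + 320 = 512 kbps = 0.512 Mbps.
time-lapse clip: 58.592 Mbps × 120 s × 1.06 = 7452.9 Mb
training video: 4.612 Mbps × 1800 s × 1.06 = 8799.7 Mb
product demo: 10.222 Mbps × 1049 s × 1.06 = 11366.3 Mb
dashcam clip: 14.062 Mbps × 1440 s × 1.06 = 21464.2 Mb
concert recording: 36.812 Mbps × 6360 s × 1.06 = 248171.8 Mb
Total: 297254.9 Mb = 37156.9 MB.
At 50 Mbps: 297254.9 / 50 = 5945 s ≈ 1.65 hours.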